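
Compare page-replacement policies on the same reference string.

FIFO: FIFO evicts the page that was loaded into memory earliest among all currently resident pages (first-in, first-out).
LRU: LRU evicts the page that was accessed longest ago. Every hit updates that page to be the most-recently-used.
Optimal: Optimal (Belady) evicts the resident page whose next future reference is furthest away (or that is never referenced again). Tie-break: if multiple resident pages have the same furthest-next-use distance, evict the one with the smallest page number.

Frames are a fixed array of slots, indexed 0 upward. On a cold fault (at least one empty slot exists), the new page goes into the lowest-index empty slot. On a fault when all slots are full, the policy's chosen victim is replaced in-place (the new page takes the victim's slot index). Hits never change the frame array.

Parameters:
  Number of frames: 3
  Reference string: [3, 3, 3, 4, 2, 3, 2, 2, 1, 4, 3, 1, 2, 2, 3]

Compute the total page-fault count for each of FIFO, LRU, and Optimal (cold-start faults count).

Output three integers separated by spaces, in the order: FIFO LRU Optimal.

Answer: 5 7 5

Derivation:
--- FIFO ---
  step 0: ref 3 -> FAULT, frames=[3,-,-] (faults so far: 1)
  step 1: ref 3 -> HIT, frames=[3,-,-] (faults so far: 1)
  step 2: ref 3 -> HIT, frames=[3,-,-] (faults so far: 1)
  step 3: ref 4 -> FAULT, frames=[3,4,-] (faults so far: 2)
  step 4: ref 2 -> FAULT, frames=[3,4,2] (faults so far: 3)
  step 5: ref 3 -> HIT, frames=[3,4,2] (faults so far: 3)
  step 6: ref 2 -> HIT, frames=[3,4,2] (faults so far: 3)
  step 7: ref 2 -> HIT, frames=[3,4,2] (faults so far: 3)
  step 8: ref 1 -> FAULT, evict 3, frames=[1,4,2] (faults so far: 4)
  step 9: ref 4 -> HIT, frames=[1,4,2] (faults so far: 4)
  step 10: ref 3 -> FAULT, evict 4, frames=[1,3,2] (faults so far: 5)
  step 11: ref 1 -> HIT, frames=[1,3,2] (faults so far: 5)
  step 12: ref 2 -> HIT, frames=[1,3,2] (faults so far: 5)
  step 13: ref 2 -> HIT, frames=[1,3,2] (faults so far: 5)
  step 14: ref 3 -> HIT, frames=[1,3,2] (faults so far: 5)
  FIFO total faults: 5
--- LRU ---
  step 0: ref 3 -> FAULT, frames=[3,-,-] (faults so far: 1)
  step 1: ref 3 -> HIT, frames=[3,-,-] (faults so far: 1)
  step 2: ref 3 -> HIT, frames=[3,-,-] (faults so far: 1)
  step 3: ref 4 -> FAULT, frames=[3,4,-] (faults so far: 2)
  step 4: ref 2 -> FAULT, frames=[3,4,2] (faults so far: 3)
  step 5: ref 3 -> HIT, frames=[3,4,2] (faults so far: 3)
  step 6: ref 2 -> HIT, frames=[3,4,2] (faults so far: 3)
  step 7: ref 2 -> HIT, frames=[3,4,2] (faults so far: 3)
  step 8: ref 1 -> FAULT, evict 4, frames=[3,1,2] (faults so far: 4)
  step 9: ref 4 -> FAULT, evict 3, frames=[4,1,2] (faults so far: 5)
  step 10: ref 3 -> FAULT, evict 2, frames=[4,1,3] (faults so far: 6)
  step 11: ref 1 -> HIT, frames=[4,1,3] (faults so far: 6)
  step 12: ref 2 -> FAULT, evict 4, frames=[2,1,3] (faults so far: 7)
  step 13: ref 2 -> HIT, frames=[2,1,3] (faults so far: 7)
  step 14: ref 3 -> HIT, frames=[2,1,3] (faults so far: 7)
  LRU total faults: 7
--- Optimal ---
  step 0: ref 3 -> FAULT, frames=[3,-,-] (faults so far: 1)
  step 1: ref 3 -> HIT, frames=[3,-,-] (faults so far: 1)
  step 2: ref 3 -> HIT, frames=[3,-,-] (faults so far: 1)
  step 3: ref 4 -> FAULT, frames=[3,4,-] (faults so far: 2)
  step 4: ref 2 -> FAULT, frames=[3,4,2] (faults so far: 3)
  step 5: ref 3 -> HIT, frames=[3,4,2] (faults so far: 3)
  step 6: ref 2 -> HIT, frames=[3,4,2] (faults so far: 3)
  step 7: ref 2 -> HIT, frames=[3,4,2] (faults so far: 3)
  step 8: ref 1 -> FAULT, evict 2, frames=[3,4,1] (faults so far: 4)
  step 9: ref 4 -> HIT, frames=[3,4,1] (faults so far: 4)
  step 10: ref 3 -> HIT, frames=[3,4,1] (faults so far: 4)
  step 11: ref 1 -> HIT, frames=[3,4,1] (faults so far: 4)
  step 12: ref 2 -> FAULT, evict 1, frames=[3,4,2] (faults so far: 5)
  step 13: ref 2 -> HIT, frames=[3,4,2] (faults so far: 5)
  step 14: ref 3 -> HIT, frames=[3,4,2] (faults so far: 5)
  Optimal total faults: 5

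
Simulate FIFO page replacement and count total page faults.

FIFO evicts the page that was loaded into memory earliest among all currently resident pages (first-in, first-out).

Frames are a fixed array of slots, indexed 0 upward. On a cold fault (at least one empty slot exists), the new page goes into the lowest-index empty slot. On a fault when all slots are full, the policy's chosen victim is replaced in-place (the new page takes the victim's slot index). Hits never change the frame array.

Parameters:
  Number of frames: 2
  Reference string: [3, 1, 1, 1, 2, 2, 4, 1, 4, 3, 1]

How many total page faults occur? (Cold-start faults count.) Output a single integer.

Answer: 6

Derivation:
Step 0: ref 3 → FAULT, frames=[3,-]
Step 1: ref 1 → FAULT, frames=[3,1]
Step 2: ref 1 → HIT, frames=[3,1]
Step 3: ref 1 → HIT, frames=[3,1]
Step 4: ref 2 → FAULT (evict 3), frames=[2,1]
Step 5: ref 2 → HIT, frames=[2,1]
Step 6: ref 4 → FAULT (evict 1), frames=[2,4]
Step 7: ref 1 → FAULT (evict 2), frames=[1,4]
Step 8: ref 4 → HIT, frames=[1,4]
Step 9: ref 3 → FAULT (evict 4), frames=[1,3]
Step 10: ref 1 → HIT, frames=[1,3]
Total faults: 6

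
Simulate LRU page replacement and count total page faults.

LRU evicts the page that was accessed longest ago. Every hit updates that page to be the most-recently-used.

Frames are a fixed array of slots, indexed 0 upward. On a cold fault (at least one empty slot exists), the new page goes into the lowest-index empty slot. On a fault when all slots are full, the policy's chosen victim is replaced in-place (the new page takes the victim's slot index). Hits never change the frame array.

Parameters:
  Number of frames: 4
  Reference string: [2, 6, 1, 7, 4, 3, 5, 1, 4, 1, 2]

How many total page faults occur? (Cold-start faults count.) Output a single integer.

Answer: 9

Derivation:
Step 0: ref 2 → FAULT, frames=[2,-,-,-]
Step 1: ref 6 → FAULT, frames=[2,6,-,-]
Step 2: ref 1 → FAULT, frames=[2,6,1,-]
Step 3: ref 7 → FAULT, frames=[2,6,1,7]
Step 4: ref 4 → FAULT (evict 2), frames=[4,6,1,7]
Step 5: ref 3 → FAULT (evict 6), frames=[4,3,1,7]
Step 6: ref 5 → FAULT (evict 1), frames=[4,3,5,7]
Step 7: ref 1 → FAULT (evict 7), frames=[4,3,5,1]
Step 8: ref 4 → HIT, frames=[4,3,5,1]
Step 9: ref 1 → HIT, frames=[4,3,5,1]
Step 10: ref 2 → FAULT (evict 3), frames=[4,2,5,1]
Total faults: 9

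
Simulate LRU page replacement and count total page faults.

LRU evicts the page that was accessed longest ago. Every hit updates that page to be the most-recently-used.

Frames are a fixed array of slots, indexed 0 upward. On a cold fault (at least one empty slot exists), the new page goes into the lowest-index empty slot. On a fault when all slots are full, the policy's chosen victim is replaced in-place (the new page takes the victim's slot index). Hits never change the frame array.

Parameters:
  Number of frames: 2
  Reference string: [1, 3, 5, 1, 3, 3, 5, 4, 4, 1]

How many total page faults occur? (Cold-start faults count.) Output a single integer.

Step 0: ref 1 → FAULT, frames=[1,-]
Step 1: ref 3 → FAULT, frames=[1,3]
Step 2: ref 5 → FAULT (evict 1), frames=[5,3]
Step 3: ref 1 → FAULT (evict 3), frames=[5,1]
Step 4: ref 3 → FAULT (evict 5), frames=[3,1]
Step 5: ref 3 → HIT, frames=[3,1]
Step 6: ref 5 → FAULT (evict 1), frames=[3,5]
Step 7: ref 4 → FAULT (evict 3), frames=[4,5]
Step 8: ref 4 → HIT, frames=[4,5]
Step 9: ref 1 → FAULT (evict 5), frames=[4,1]
Total faults: 8

Answer: 8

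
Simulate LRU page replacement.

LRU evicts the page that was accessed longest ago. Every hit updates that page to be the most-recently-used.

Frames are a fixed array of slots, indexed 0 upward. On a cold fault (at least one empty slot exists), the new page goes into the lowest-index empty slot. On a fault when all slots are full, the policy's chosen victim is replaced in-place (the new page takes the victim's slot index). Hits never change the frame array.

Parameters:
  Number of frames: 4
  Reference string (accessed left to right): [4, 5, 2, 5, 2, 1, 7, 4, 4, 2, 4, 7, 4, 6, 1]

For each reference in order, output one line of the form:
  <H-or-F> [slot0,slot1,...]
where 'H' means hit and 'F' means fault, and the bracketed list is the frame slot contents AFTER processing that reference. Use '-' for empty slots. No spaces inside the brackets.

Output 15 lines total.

F [4,-,-,-]
F [4,5,-,-]
F [4,5,2,-]
H [4,5,2,-]
H [4,5,2,-]
F [4,5,2,1]
F [7,5,2,1]
F [7,4,2,1]
H [7,4,2,1]
H [7,4,2,1]
H [7,4,2,1]
H [7,4,2,1]
H [7,4,2,1]
F [7,4,2,6]
F [7,4,1,6]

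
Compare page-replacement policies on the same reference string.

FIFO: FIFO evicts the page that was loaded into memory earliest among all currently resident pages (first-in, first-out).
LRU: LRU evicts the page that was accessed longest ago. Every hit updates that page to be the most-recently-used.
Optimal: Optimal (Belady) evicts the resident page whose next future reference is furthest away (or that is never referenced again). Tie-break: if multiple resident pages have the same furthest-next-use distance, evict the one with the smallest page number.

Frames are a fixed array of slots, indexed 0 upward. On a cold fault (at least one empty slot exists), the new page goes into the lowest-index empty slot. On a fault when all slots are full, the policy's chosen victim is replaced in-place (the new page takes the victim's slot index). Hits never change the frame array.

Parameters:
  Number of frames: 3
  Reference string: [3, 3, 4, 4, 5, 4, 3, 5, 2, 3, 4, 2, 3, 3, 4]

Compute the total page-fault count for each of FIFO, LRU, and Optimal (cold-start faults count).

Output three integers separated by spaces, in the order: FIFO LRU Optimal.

--- FIFO ---
  step 0: ref 3 -> FAULT, frames=[3,-,-] (faults so far: 1)
  step 1: ref 3 -> HIT, frames=[3,-,-] (faults so far: 1)
  step 2: ref 4 -> FAULT, frames=[3,4,-] (faults so far: 2)
  step 3: ref 4 -> HIT, frames=[3,4,-] (faults so far: 2)
  step 4: ref 5 -> FAULT, frames=[3,4,5] (faults so far: 3)
  step 5: ref 4 -> HIT, frames=[3,4,5] (faults so far: 3)
  step 6: ref 3 -> HIT, frames=[3,4,5] (faults so far: 3)
  step 7: ref 5 -> HIT, frames=[3,4,5] (faults so far: 3)
  step 8: ref 2 -> FAULT, evict 3, frames=[2,4,5] (faults so far: 4)
  step 9: ref 3 -> FAULT, evict 4, frames=[2,3,5] (faults so far: 5)
  step 10: ref 4 -> FAULT, evict 5, frames=[2,3,4] (faults so far: 6)
  step 11: ref 2 -> HIT, frames=[2,3,4] (faults so far: 6)
  step 12: ref 3 -> HIT, frames=[2,3,4] (faults so far: 6)
  step 13: ref 3 -> HIT, frames=[2,3,4] (faults so far: 6)
  step 14: ref 4 -> HIT, frames=[2,3,4] (faults so far: 6)
  FIFO total faults: 6
--- LRU ---
  step 0: ref 3 -> FAULT, frames=[3,-,-] (faults so far: 1)
  step 1: ref 3 -> HIT, frames=[3,-,-] (faults so far: 1)
  step 2: ref 4 -> FAULT, frames=[3,4,-] (faults so far: 2)
  step 3: ref 4 -> HIT, frames=[3,4,-] (faults so far: 2)
  step 4: ref 5 -> FAULT, frames=[3,4,5] (faults so far: 3)
  step 5: ref 4 -> HIT, frames=[3,4,5] (faults so far: 3)
  step 6: ref 3 -> HIT, frames=[3,4,5] (faults so far: 3)
  step 7: ref 5 -> HIT, frames=[3,4,5] (faults so far: 3)
  step 8: ref 2 -> FAULT, evict 4, frames=[3,2,5] (faults so far: 4)
  step 9: ref 3 -> HIT, frames=[3,2,5] (faults so far: 4)
  step 10: ref 4 -> FAULT, evict 5, frames=[3,2,4] (faults so far: 5)
  step 11: ref 2 -> HIT, frames=[3,2,4] (faults so far: 5)
  step 12: ref 3 -> HIT, frames=[3,2,4] (faults so far: 5)
  step 13: ref 3 -> HIT, frames=[3,2,4] (faults so far: 5)
  step 14: ref 4 -> HIT, frames=[3,2,4] (faults so far: 5)
  LRU total faults: 5
--- Optimal ---
  step 0: ref 3 -> FAULT, frames=[3,-,-] (faults so far: 1)
  step 1: ref 3 -> HIT, frames=[3,-,-] (faults so far: 1)
  step 2: ref 4 -> FAULT, frames=[3,4,-] (faults so far: 2)
  step 3: ref 4 -> HIT, frames=[3,4,-] (faults so far: 2)
  step 4: ref 5 -> FAULT, frames=[3,4,5] (faults so far: 3)
  step 5: ref 4 -> HIT, frames=[3,4,5] (faults so far: 3)
  step 6: ref 3 -> HIT, frames=[3,4,5] (faults so far: 3)
  step 7: ref 5 -> HIT, frames=[3,4,5] (faults so far: 3)
  step 8: ref 2 -> FAULT, evict 5, frames=[3,4,2] (faults so far: 4)
  step 9: ref 3 -> HIT, frames=[3,4,2] (faults so far: 4)
  step 10: ref 4 -> HIT, frames=[3,4,2] (faults so far: 4)
  step 11: ref 2 -> HIT, frames=[3,4,2] (faults so far: 4)
  step 12: ref 3 -> HIT, frames=[3,4,2] (faults so far: 4)
  step 13: ref 3 -> HIT, frames=[3,4,2] (faults so far: 4)
  step 14: ref 4 -> HIT, frames=[3,4,2] (faults so far: 4)
  Optimal total faults: 4

Answer: 6 5 4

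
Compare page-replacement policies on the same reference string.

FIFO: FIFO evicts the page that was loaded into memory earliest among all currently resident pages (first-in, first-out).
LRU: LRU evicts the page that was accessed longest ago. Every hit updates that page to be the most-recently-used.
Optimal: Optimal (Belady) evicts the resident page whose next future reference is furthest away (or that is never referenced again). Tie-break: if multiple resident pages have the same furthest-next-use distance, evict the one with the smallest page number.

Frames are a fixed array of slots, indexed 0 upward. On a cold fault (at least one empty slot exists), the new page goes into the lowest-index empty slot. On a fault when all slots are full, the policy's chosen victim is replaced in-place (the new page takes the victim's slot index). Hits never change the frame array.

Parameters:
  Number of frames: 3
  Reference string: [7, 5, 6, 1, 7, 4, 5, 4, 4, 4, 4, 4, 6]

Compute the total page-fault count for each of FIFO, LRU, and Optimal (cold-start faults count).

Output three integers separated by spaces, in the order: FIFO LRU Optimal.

--- FIFO ---
  step 0: ref 7 -> FAULT, frames=[7,-,-] (faults so far: 1)
  step 1: ref 5 -> FAULT, frames=[7,5,-] (faults so far: 2)
  step 2: ref 6 -> FAULT, frames=[7,5,6] (faults so far: 3)
  step 3: ref 1 -> FAULT, evict 7, frames=[1,5,6] (faults so far: 4)
  step 4: ref 7 -> FAULT, evict 5, frames=[1,7,6] (faults so far: 5)
  step 5: ref 4 -> FAULT, evict 6, frames=[1,7,4] (faults so far: 6)
  step 6: ref 5 -> FAULT, evict 1, frames=[5,7,4] (faults so far: 7)
  step 7: ref 4 -> HIT, frames=[5,7,4] (faults so far: 7)
  step 8: ref 4 -> HIT, frames=[5,7,4] (faults so far: 7)
  step 9: ref 4 -> HIT, frames=[5,7,4] (faults so far: 7)
  step 10: ref 4 -> HIT, frames=[5,7,4] (faults so far: 7)
  step 11: ref 4 -> HIT, frames=[5,7,4] (faults so far: 7)
  step 12: ref 6 -> FAULT, evict 7, frames=[5,6,4] (faults so far: 8)
  FIFO total faults: 8
--- LRU ---
  step 0: ref 7 -> FAULT, frames=[7,-,-] (faults so far: 1)
  step 1: ref 5 -> FAULT, frames=[7,5,-] (faults so far: 2)
  step 2: ref 6 -> FAULT, frames=[7,5,6] (faults so far: 3)
  step 3: ref 1 -> FAULT, evict 7, frames=[1,5,6] (faults so far: 4)
  step 4: ref 7 -> FAULT, evict 5, frames=[1,7,6] (faults so far: 5)
  step 5: ref 4 -> FAULT, evict 6, frames=[1,7,4] (faults so far: 6)
  step 6: ref 5 -> FAULT, evict 1, frames=[5,7,4] (faults so far: 7)
  step 7: ref 4 -> HIT, frames=[5,7,4] (faults so far: 7)
  step 8: ref 4 -> HIT, frames=[5,7,4] (faults so far: 7)
  step 9: ref 4 -> HIT, frames=[5,7,4] (faults so far: 7)
  step 10: ref 4 -> HIT, frames=[5,7,4] (faults so far: 7)
  step 11: ref 4 -> HIT, frames=[5,7,4] (faults so far: 7)
  step 12: ref 6 -> FAULT, evict 7, frames=[5,6,4] (faults so far: 8)
  LRU total faults: 8
--- Optimal ---
  step 0: ref 7 -> FAULT, frames=[7,-,-] (faults so far: 1)
  step 1: ref 5 -> FAULT, frames=[7,5,-] (faults so far: 2)
  step 2: ref 6 -> FAULT, frames=[7,5,6] (faults so far: 3)
  step 3: ref 1 -> FAULT, evict 6, frames=[7,5,1] (faults so far: 4)
  step 4: ref 7 -> HIT, frames=[7,5,1] (faults so far: 4)
  step 5: ref 4 -> FAULT, evict 1, frames=[7,5,4] (faults so far: 5)
  step 6: ref 5 -> HIT, frames=[7,5,4] (faults so far: 5)
  step 7: ref 4 -> HIT, frames=[7,5,4] (faults so far: 5)
  step 8: ref 4 -> HIT, frames=[7,5,4] (faults so far: 5)
  step 9: ref 4 -> HIT, frames=[7,5,4] (faults so far: 5)
  step 10: ref 4 -> HIT, frames=[7,5,4] (faults so far: 5)
  step 11: ref 4 -> HIT, frames=[7,5,4] (faults so far: 5)
  step 12: ref 6 -> FAULT, evict 4, frames=[7,5,6] (faults so far: 6)
  Optimal total faults: 6

Answer: 8 8 6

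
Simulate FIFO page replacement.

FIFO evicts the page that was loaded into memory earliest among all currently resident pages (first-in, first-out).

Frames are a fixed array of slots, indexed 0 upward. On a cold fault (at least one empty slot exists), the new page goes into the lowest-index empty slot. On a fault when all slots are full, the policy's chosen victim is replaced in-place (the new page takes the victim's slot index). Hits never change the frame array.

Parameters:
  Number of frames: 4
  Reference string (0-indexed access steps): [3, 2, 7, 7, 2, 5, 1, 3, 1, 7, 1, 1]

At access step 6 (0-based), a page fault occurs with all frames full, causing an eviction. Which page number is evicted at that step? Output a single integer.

Step 0: ref 3 -> FAULT, frames=[3,-,-,-]
Step 1: ref 2 -> FAULT, frames=[3,2,-,-]
Step 2: ref 7 -> FAULT, frames=[3,2,7,-]
Step 3: ref 7 -> HIT, frames=[3,2,7,-]
Step 4: ref 2 -> HIT, frames=[3,2,7,-]
Step 5: ref 5 -> FAULT, frames=[3,2,7,5]
Step 6: ref 1 -> FAULT, evict 3, frames=[1,2,7,5]
At step 6: evicted page 3

Answer: 3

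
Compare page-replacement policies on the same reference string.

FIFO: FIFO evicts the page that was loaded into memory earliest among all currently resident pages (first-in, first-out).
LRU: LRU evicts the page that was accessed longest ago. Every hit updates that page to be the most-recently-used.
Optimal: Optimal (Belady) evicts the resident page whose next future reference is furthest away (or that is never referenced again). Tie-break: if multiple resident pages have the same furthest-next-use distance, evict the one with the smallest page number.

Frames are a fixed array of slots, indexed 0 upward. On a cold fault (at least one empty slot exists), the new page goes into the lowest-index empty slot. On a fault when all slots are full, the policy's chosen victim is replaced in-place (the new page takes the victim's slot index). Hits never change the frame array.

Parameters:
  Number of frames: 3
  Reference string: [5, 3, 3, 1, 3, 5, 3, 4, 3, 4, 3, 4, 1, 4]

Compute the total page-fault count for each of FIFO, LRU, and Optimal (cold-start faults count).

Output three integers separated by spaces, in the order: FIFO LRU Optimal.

Answer: 4 5 4

Derivation:
--- FIFO ---
  step 0: ref 5 -> FAULT, frames=[5,-,-] (faults so far: 1)
  step 1: ref 3 -> FAULT, frames=[5,3,-] (faults so far: 2)
  step 2: ref 3 -> HIT, frames=[5,3,-] (faults so far: 2)
  step 3: ref 1 -> FAULT, frames=[5,3,1] (faults so far: 3)
  step 4: ref 3 -> HIT, frames=[5,3,1] (faults so far: 3)
  step 5: ref 5 -> HIT, frames=[5,3,1] (faults so far: 3)
  step 6: ref 3 -> HIT, frames=[5,3,1] (faults so far: 3)
  step 7: ref 4 -> FAULT, evict 5, frames=[4,3,1] (faults so far: 4)
  step 8: ref 3 -> HIT, frames=[4,3,1] (faults so far: 4)
  step 9: ref 4 -> HIT, frames=[4,3,1] (faults so far: 4)
  step 10: ref 3 -> HIT, frames=[4,3,1] (faults so far: 4)
  step 11: ref 4 -> HIT, frames=[4,3,1] (faults so far: 4)
  step 12: ref 1 -> HIT, frames=[4,3,1] (faults so far: 4)
  step 13: ref 4 -> HIT, frames=[4,3,1] (faults so far: 4)
  FIFO total faults: 4
--- LRU ---
  step 0: ref 5 -> FAULT, frames=[5,-,-] (faults so far: 1)
  step 1: ref 3 -> FAULT, frames=[5,3,-] (faults so far: 2)
  step 2: ref 3 -> HIT, frames=[5,3,-] (faults so far: 2)
  step 3: ref 1 -> FAULT, frames=[5,3,1] (faults so far: 3)
  step 4: ref 3 -> HIT, frames=[5,3,1] (faults so far: 3)
  step 5: ref 5 -> HIT, frames=[5,3,1] (faults so far: 3)
  step 6: ref 3 -> HIT, frames=[5,3,1] (faults so far: 3)
  step 7: ref 4 -> FAULT, evict 1, frames=[5,3,4] (faults so far: 4)
  step 8: ref 3 -> HIT, frames=[5,3,4] (faults so far: 4)
  step 9: ref 4 -> HIT, frames=[5,3,4] (faults so far: 4)
  step 10: ref 3 -> HIT, frames=[5,3,4] (faults so far: 4)
  step 11: ref 4 -> HIT, frames=[5,3,4] (faults so far: 4)
  step 12: ref 1 -> FAULT, evict 5, frames=[1,3,4] (faults so far: 5)
  step 13: ref 4 -> HIT, frames=[1,3,4] (faults so far: 5)
  LRU total faults: 5
--- Optimal ---
  step 0: ref 5 -> FAULT, frames=[5,-,-] (faults so far: 1)
  step 1: ref 3 -> FAULT, frames=[5,3,-] (faults so far: 2)
  step 2: ref 3 -> HIT, frames=[5,3,-] (faults so far: 2)
  step 3: ref 1 -> FAULT, frames=[5,3,1] (faults so far: 3)
  step 4: ref 3 -> HIT, frames=[5,3,1] (faults so far: 3)
  step 5: ref 5 -> HIT, frames=[5,3,1] (faults so far: 3)
  step 6: ref 3 -> HIT, frames=[5,3,1] (faults so far: 3)
  step 7: ref 4 -> FAULT, evict 5, frames=[4,3,1] (faults so far: 4)
  step 8: ref 3 -> HIT, frames=[4,3,1] (faults so far: 4)
  step 9: ref 4 -> HIT, frames=[4,3,1] (faults so far: 4)
  step 10: ref 3 -> HIT, frames=[4,3,1] (faults so far: 4)
  step 11: ref 4 -> HIT, frames=[4,3,1] (faults so far: 4)
  step 12: ref 1 -> HIT, frames=[4,3,1] (faults so far: 4)
  step 13: ref 4 -> HIT, frames=[4,3,1] (faults so far: 4)
  Optimal total faults: 4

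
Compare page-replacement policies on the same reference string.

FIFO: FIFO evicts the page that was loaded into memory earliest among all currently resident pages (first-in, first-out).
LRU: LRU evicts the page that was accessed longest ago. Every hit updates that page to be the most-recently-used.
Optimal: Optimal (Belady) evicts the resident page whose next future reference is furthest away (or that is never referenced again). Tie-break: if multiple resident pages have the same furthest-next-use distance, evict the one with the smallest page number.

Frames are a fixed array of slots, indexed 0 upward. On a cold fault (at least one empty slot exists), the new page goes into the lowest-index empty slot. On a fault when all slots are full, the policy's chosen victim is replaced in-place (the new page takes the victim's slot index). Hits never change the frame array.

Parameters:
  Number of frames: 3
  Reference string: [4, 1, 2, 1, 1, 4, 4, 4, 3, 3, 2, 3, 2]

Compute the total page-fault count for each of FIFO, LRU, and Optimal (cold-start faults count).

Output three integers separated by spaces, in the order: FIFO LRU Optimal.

Answer: 4 5 4

Derivation:
--- FIFO ---
  step 0: ref 4 -> FAULT, frames=[4,-,-] (faults so far: 1)
  step 1: ref 1 -> FAULT, frames=[4,1,-] (faults so far: 2)
  step 2: ref 2 -> FAULT, frames=[4,1,2] (faults so far: 3)
  step 3: ref 1 -> HIT, frames=[4,1,2] (faults so far: 3)
  step 4: ref 1 -> HIT, frames=[4,1,2] (faults so far: 3)
  step 5: ref 4 -> HIT, frames=[4,1,2] (faults so far: 3)
  step 6: ref 4 -> HIT, frames=[4,1,2] (faults so far: 3)
  step 7: ref 4 -> HIT, frames=[4,1,2] (faults so far: 3)
  step 8: ref 3 -> FAULT, evict 4, frames=[3,1,2] (faults so far: 4)
  step 9: ref 3 -> HIT, frames=[3,1,2] (faults so far: 4)
  step 10: ref 2 -> HIT, frames=[3,1,2] (faults so far: 4)
  step 11: ref 3 -> HIT, frames=[3,1,2] (faults so far: 4)
  step 12: ref 2 -> HIT, frames=[3,1,2] (faults so far: 4)
  FIFO total faults: 4
--- LRU ---
  step 0: ref 4 -> FAULT, frames=[4,-,-] (faults so far: 1)
  step 1: ref 1 -> FAULT, frames=[4,1,-] (faults so far: 2)
  step 2: ref 2 -> FAULT, frames=[4,1,2] (faults so far: 3)
  step 3: ref 1 -> HIT, frames=[4,1,2] (faults so far: 3)
  step 4: ref 1 -> HIT, frames=[4,1,2] (faults so far: 3)
  step 5: ref 4 -> HIT, frames=[4,1,2] (faults so far: 3)
  step 6: ref 4 -> HIT, frames=[4,1,2] (faults so far: 3)
  step 7: ref 4 -> HIT, frames=[4,1,2] (faults so far: 3)
  step 8: ref 3 -> FAULT, evict 2, frames=[4,1,3] (faults so far: 4)
  step 9: ref 3 -> HIT, frames=[4,1,3] (faults so far: 4)
  step 10: ref 2 -> FAULT, evict 1, frames=[4,2,3] (faults so far: 5)
  step 11: ref 3 -> HIT, frames=[4,2,3] (faults so far: 5)
  step 12: ref 2 -> HIT, frames=[4,2,3] (faults so far: 5)
  LRU total faults: 5
--- Optimal ---
  step 0: ref 4 -> FAULT, frames=[4,-,-] (faults so far: 1)
  step 1: ref 1 -> FAULT, frames=[4,1,-] (faults so far: 2)
  step 2: ref 2 -> FAULT, frames=[4,1,2] (faults so far: 3)
  step 3: ref 1 -> HIT, frames=[4,1,2] (faults so far: 3)
  step 4: ref 1 -> HIT, frames=[4,1,2] (faults so far: 3)
  step 5: ref 4 -> HIT, frames=[4,1,2] (faults so far: 3)
  step 6: ref 4 -> HIT, frames=[4,1,2] (faults so far: 3)
  step 7: ref 4 -> HIT, frames=[4,1,2] (faults so far: 3)
  step 8: ref 3 -> FAULT, evict 1, frames=[4,3,2] (faults so far: 4)
  step 9: ref 3 -> HIT, frames=[4,3,2] (faults so far: 4)
  step 10: ref 2 -> HIT, frames=[4,3,2] (faults so far: 4)
  step 11: ref 3 -> HIT, frames=[4,3,2] (faults so far: 4)
  step 12: ref 2 -> HIT, frames=[4,3,2] (faults so far: 4)
  Optimal total faults: 4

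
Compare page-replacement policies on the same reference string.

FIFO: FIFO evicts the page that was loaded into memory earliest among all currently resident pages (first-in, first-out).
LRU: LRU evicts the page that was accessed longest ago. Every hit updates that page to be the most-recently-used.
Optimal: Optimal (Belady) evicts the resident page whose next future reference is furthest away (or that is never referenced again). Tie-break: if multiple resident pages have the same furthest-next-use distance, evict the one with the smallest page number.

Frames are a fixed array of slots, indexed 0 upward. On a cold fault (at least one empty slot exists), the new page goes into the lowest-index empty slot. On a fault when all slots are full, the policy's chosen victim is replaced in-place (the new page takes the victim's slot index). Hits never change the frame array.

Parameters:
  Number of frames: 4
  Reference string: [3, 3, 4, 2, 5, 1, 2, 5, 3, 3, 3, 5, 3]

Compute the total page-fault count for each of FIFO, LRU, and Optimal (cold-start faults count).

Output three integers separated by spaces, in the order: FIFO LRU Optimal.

Answer: 6 6 5

Derivation:
--- FIFO ---
  step 0: ref 3 -> FAULT, frames=[3,-,-,-] (faults so far: 1)
  step 1: ref 3 -> HIT, frames=[3,-,-,-] (faults so far: 1)
  step 2: ref 4 -> FAULT, frames=[3,4,-,-] (faults so far: 2)
  step 3: ref 2 -> FAULT, frames=[3,4,2,-] (faults so far: 3)
  step 4: ref 5 -> FAULT, frames=[3,4,2,5] (faults so far: 4)
  step 5: ref 1 -> FAULT, evict 3, frames=[1,4,2,5] (faults so far: 5)
  step 6: ref 2 -> HIT, frames=[1,4,2,5] (faults so far: 5)
  step 7: ref 5 -> HIT, frames=[1,4,2,5] (faults so far: 5)
  step 8: ref 3 -> FAULT, evict 4, frames=[1,3,2,5] (faults so far: 6)
  step 9: ref 3 -> HIT, frames=[1,3,2,5] (faults so far: 6)
  step 10: ref 3 -> HIT, frames=[1,3,2,5] (faults so far: 6)
  step 11: ref 5 -> HIT, frames=[1,3,2,5] (faults so far: 6)
  step 12: ref 3 -> HIT, frames=[1,3,2,5] (faults so far: 6)
  FIFO total faults: 6
--- LRU ---
  step 0: ref 3 -> FAULT, frames=[3,-,-,-] (faults so far: 1)
  step 1: ref 3 -> HIT, frames=[3,-,-,-] (faults so far: 1)
  step 2: ref 4 -> FAULT, frames=[3,4,-,-] (faults so far: 2)
  step 3: ref 2 -> FAULT, frames=[3,4,2,-] (faults so far: 3)
  step 4: ref 5 -> FAULT, frames=[3,4,2,5] (faults so far: 4)
  step 5: ref 1 -> FAULT, evict 3, frames=[1,4,2,5] (faults so far: 5)
  step 6: ref 2 -> HIT, frames=[1,4,2,5] (faults so far: 5)
  step 7: ref 5 -> HIT, frames=[1,4,2,5] (faults so far: 5)
  step 8: ref 3 -> FAULT, evict 4, frames=[1,3,2,5] (faults so far: 6)
  step 9: ref 3 -> HIT, frames=[1,3,2,5] (faults so far: 6)
  step 10: ref 3 -> HIT, frames=[1,3,2,5] (faults so far: 6)
  step 11: ref 5 -> HIT, frames=[1,3,2,5] (faults so far: 6)
  step 12: ref 3 -> HIT, frames=[1,3,2,5] (faults so far: 6)
  LRU total faults: 6
--- Optimal ---
  step 0: ref 3 -> FAULT, frames=[3,-,-,-] (faults so far: 1)
  step 1: ref 3 -> HIT, frames=[3,-,-,-] (faults so far: 1)
  step 2: ref 4 -> FAULT, frames=[3,4,-,-] (faults so far: 2)
  step 3: ref 2 -> FAULT, frames=[3,4,2,-] (faults so far: 3)
  step 4: ref 5 -> FAULT, frames=[3,4,2,5] (faults so far: 4)
  step 5: ref 1 -> FAULT, evict 4, frames=[3,1,2,5] (faults so far: 5)
  step 6: ref 2 -> HIT, frames=[3,1,2,5] (faults so far: 5)
  step 7: ref 5 -> HIT, frames=[3,1,2,5] (faults so far: 5)
  step 8: ref 3 -> HIT, frames=[3,1,2,5] (faults so far: 5)
  step 9: ref 3 -> HIT, frames=[3,1,2,5] (faults so far: 5)
  step 10: ref 3 -> HIT, frames=[3,1,2,5] (faults so far: 5)
  step 11: ref 5 -> HIT, frames=[3,1,2,5] (faults so far: 5)
  step 12: ref 3 -> HIT, frames=[3,1,2,5] (faults so far: 5)
  Optimal total faults: 5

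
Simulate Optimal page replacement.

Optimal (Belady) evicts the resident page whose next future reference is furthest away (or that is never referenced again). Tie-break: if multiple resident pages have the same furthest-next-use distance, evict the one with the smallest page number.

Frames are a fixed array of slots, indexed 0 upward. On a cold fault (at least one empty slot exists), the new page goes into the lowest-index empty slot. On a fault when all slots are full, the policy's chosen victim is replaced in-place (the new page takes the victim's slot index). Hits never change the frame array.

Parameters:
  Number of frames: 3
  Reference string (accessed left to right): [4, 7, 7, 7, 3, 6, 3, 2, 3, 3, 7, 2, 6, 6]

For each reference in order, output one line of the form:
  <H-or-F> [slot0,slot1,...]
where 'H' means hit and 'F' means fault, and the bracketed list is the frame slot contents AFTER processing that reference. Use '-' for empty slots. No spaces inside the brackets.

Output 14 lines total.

F [4,-,-]
F [4,7,-]
H [4,7,-]
H [4,7,-]
F [4,7,3]
F [6,7,3]
H [6,7,3]
F [2,7,3]
H [2,7,3]
H [2,7,3]
H [2,7,3]
H [2,7,3]
F [6,7,3]
H [6,7,3]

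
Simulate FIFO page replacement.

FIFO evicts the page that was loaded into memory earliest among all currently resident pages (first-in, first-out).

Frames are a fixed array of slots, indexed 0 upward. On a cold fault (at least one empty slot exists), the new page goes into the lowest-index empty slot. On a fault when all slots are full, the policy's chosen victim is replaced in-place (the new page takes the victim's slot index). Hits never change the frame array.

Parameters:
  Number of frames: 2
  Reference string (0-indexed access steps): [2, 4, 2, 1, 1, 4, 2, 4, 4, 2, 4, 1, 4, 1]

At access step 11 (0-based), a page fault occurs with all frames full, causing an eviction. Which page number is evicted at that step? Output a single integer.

Answer: 2

Derivation:
Step 0: ref 2 -> FAULT, frames=[2,-]
Step 1: ref 4 -> FAULT, frames=[2,4]
Step 2: ref 2 -> HIT, frames=[2,4]
Step 3: ref 1 -> FAULT, evict 2, frames=[1,4]
Step 4: ref 1 -> HIT, frames=[1,4]
Step 5: ref 4 -> HIT, frames=[1,4]
Step 6: ref 2 -> FAULT, evict 4, frames=[1,2]
Step 7: ref 4 -> FAULT, evict 1, frames=[4,2]
Step 8: ref 4 -> HIT, frames=[4,2]
Step 9: ref 2 -> HIT, frames=[4,2]
Step 10: ref 4 -> HIT, frames=[4,2]
Step 11: ref 1 -> FAULT, evict 2, frames=[4,1]
At step 11: evicted page 2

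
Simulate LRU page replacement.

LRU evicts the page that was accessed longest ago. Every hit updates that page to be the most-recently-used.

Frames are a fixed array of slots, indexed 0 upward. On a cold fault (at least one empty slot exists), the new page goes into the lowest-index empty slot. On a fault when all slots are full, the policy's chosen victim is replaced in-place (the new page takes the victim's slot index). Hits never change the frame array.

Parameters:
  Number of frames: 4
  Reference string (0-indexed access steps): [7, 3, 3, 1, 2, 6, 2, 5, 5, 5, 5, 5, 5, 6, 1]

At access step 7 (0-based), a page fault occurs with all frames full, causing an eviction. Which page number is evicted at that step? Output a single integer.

Step 0: ref 7 -> FAULT, frames=[7,-,-,-]
Step 1: ref 3 -> FAULT, frames=[7,3,-,-]
Step 2: ref 3 -> HIT, frames=[7,3,-,-]
Step 3: ref 1 -> FAULT, frames=[7,3,1,-]
Step 4: ref 2 -> FAULT, frames=[7,3,1,2]
Step 5: ref 6 -> FAULT, evict 7, frames=[6,3,1,2]
Step 6: ref 2 -> HIT, frames=[6,3,1,2]
Step 7: ref 5 -> FAULT, evict 3, frames=[6,5,1,2]
At step 7: evicted page 3

Answer: 3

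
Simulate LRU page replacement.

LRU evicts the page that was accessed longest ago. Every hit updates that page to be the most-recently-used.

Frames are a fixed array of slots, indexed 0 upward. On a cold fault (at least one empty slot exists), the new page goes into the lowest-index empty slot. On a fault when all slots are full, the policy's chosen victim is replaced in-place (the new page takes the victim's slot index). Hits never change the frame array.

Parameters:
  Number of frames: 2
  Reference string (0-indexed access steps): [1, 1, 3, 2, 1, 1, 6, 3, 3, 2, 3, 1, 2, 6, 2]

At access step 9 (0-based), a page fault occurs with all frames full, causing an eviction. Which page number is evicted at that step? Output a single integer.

Step 0: ref 1 -> FAULT, frames=[1,-]
Step 1: ref 1 -> HIT, frames=[1,-]
Step 2: ref 3 -> FAULT, frames=[1,3]
Step 3: ref 2 -> FAULT, evict 1, frames=[2,3]
Step 4: ref 1 -> FAULT, evict 3, frames=[2,1]
Step 5: ref 1 -> HIT, frames=[2,1]
Step 6: ref 6 -> FAULT, evict 2, frames=[6,1]
Step 7: ref 3 -> FAULT, evict 1, frames=[6,3]
Step 8: ref 3 -> HIT, frames=[6,3]
Step 9: ref 2 -> FAULT, evict 6, frames=[2,3]
At step 9: evicted page 6

Answer: 6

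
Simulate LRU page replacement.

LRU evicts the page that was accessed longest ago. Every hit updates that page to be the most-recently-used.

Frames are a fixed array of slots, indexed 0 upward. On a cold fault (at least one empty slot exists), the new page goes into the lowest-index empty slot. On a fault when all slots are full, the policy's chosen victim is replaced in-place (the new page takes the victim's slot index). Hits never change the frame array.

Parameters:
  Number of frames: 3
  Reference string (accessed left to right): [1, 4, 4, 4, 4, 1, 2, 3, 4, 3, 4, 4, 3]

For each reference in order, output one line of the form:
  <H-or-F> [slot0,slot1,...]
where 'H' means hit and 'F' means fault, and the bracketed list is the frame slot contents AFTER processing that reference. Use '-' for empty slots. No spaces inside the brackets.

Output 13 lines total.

F [1,-,-]
F [1,4,-]
H [1,4,-]
H [1,4,-]
H [1,4,-]
H [1,4,-]
F [1,4,2]
F [1,3,2]
F [4,3,2]
H [4,3,2]
H [4,3,2]
H [4,3,2]
H [4,3,2]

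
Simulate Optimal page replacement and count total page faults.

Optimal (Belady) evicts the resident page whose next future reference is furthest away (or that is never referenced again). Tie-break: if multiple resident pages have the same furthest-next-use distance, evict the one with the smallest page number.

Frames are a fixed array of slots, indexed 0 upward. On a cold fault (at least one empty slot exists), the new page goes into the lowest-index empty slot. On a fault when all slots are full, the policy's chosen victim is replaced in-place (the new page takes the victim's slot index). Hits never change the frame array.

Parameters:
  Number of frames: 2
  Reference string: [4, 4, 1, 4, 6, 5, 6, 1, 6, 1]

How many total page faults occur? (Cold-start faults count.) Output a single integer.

Answer: 5

Derivation:
Step 0: ref 4 → FAULT, frames=[4,-]
Step 1: ref 4 → HIT, frames=[4,-]
Step 2: ref 1 → FAULT, frames=[4,1]
Step 3: ref 4 → HIT, frames=[4,1]
Step 4: ref 6 → FAULT (evict 4), frames=[6,1]
Step 5: ref 5 → FAULT (evict 1), frames=[6,5]
Step 6: ref 6 → HIT, frames=[6,5]
Step 7: ref 1 → FAULT (evict 5), frames=[6,1]
Step 8: ref 6 → HIT, frames=[6,1]
Step 9: ref 1 → HIT, frames=[6,1]
Total faults: 5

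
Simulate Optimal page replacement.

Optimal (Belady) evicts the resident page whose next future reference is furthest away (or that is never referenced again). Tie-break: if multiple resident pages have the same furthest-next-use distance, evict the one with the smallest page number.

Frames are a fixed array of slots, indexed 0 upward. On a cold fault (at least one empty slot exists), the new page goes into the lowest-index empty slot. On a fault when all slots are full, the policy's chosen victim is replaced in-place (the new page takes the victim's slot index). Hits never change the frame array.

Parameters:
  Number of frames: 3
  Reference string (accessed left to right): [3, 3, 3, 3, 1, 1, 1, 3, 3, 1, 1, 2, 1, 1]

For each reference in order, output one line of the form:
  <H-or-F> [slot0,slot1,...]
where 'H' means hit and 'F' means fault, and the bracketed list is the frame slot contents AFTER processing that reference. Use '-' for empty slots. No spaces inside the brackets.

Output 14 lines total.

F [3,-,-]
H [3,-,-]
H [3,-,-]
H [3,-,-]
F [3,1,-]
H [3,1,-]
H [3,1,-]
H [3,1,-]
H [3,1,-]
H [3,1,-]
H [3,1,-]
F [3,1,2]
H [3,1,2]
H [3,1,2]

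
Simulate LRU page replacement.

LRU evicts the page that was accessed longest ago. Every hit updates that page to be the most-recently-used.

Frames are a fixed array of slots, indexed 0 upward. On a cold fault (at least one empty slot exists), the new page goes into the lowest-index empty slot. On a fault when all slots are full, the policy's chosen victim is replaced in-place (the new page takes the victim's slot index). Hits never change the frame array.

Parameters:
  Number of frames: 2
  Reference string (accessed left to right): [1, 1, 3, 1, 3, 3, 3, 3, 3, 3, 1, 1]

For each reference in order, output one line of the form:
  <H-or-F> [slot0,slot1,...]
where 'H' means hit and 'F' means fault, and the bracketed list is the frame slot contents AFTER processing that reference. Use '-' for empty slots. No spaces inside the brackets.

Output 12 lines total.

F [1,-]
H [1,-]
F [1,3]
H [1,3]
H [1,3]
H [1,3]
H [1,3]
H [1,3]
H [1,3]
H [1,3]
H [1,3]
H [1,3]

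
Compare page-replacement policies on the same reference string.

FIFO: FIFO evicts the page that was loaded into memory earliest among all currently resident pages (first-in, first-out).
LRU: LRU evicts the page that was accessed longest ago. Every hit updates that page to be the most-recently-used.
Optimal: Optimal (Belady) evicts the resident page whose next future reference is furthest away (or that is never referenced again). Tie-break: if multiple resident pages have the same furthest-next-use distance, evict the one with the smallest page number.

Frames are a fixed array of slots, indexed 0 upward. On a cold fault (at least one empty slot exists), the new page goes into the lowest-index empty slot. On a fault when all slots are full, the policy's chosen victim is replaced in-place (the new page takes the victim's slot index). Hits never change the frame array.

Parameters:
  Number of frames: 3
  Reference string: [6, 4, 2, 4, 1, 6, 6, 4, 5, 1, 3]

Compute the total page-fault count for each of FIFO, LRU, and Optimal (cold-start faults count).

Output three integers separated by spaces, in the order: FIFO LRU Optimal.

Answer: 9 8 6

Derivation:
--- FIFO ---
  step 0: ref 6 -> FAULT, frames=[6,-,-] (faults so far: 1)
  step 1: ref 4 -> FAULT, frames=[6,4,-] (faults so far: 2)
  step 2: ref 2 -> FAULT, frames=[6,4,2] (faults so far: 3)
  step 3: ref 4 -> HIT, frames=[6,4,2] (faults so far: 3)
  step 4: ref 1 -> FAULT, evict 6, frames=[1,4,2] (faults so far: 4)
  step 5: ref 6 -> FAULT, evict 4, frames=[1,6,2] (faults so far: 5)
  step 6: ref 6 -> HIT, frames=[1,6,2] (faults so far: 5)
  step 7: ref 4 -> FAULT, evict 2, frames=[1,6,4] (faults so far: 6)
  step 8: ref 5 -> FAULT, evict 1, frames=[5,6,4] (faults so far: 7)
  step 9: ref 1 -> FAULT, evict 6, frames=[5,1,4] (faults so far: 8)
  step 10: ref 3 -> FAULT, evict 4, frames=[5,1,3] (faults so far: 9)
  FIFO total faults: 9
--- LRU ---
  step 0: ref 6 -> FAULT, frames=[6,-,-] (faults so far: 1)
  step 1: ref 4 -> FAULT, frames=[6,4,-] (faults so far: 2)
  step 2: ref 2 -> FAULT, frames=[6,4,2] (faults so far: 3)
  step 3: ref 4 -> HIT, frames=[6,4,2] (faults so far: 3)
  step 4: ref 1 -> FAULT, evict 6, frames=[1,4,2] (faults so far: 4)
  step 5: ref 6 -> FAULT, evict 2, frames=[1,4,6] (faults so far: 5)
  step 6: ref 6 -> HIT, frames=[1,4,6] (faults so far: 5)
  step 7: ref 4 -> HIT, frames=[1,4,6] (faults so far: 5)
  step 8: ref 5 -> FAULT, evict 1, frames=[5,4,6] (faults so far: 6)
  step 9: ref 1 -> FAULT, evict 6, frames=[5,4,1] (faults so far: 7)
  step 10: ref 3 -> FAULT, evict 4, frames=[5,3,1] (faults so far: 8)
  LRU total faults: 8
--- Optimal ---
  step 0: ref 6 -> FAULT, frames=[6,-,-] (faults so far: 1)
  step 1: ref 4 -> FAULT, frames=[6,4,-] (faults so far: 2)
  step 2: ref 2 -> FAULT, frames=[6,4,2] (faults so far: 3)
  step 3: ref 4 -> HIT, frames=[6,4,2] (faults so far: 3)
  step 4: ref 1 -> FAULT, evict 2, frames=[6,4,1] (faults so far: 4)
  step 5: ref 6 -> HIT, frames=[6,4,1] (faults so far: 4)
  step 6: ref 6 -> HIT, frames=[6,4,1] (faults so far: 4)
  step 7: ref 4 -> HIT, frames=[6,4,1] (faults so far: 4)
  step 8: ref 5 -> FAULT, evict 4, frames=[6,5,1] (faults so far: 5)
  step 9: ref 1 -> HIT, frames=[6,5,1] (faults so far: 5)
  step 10: ref 3 -> FAULT, evict 1, frames=[6,5,3] (faults so far: 6)
  Optimal total faults: 6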